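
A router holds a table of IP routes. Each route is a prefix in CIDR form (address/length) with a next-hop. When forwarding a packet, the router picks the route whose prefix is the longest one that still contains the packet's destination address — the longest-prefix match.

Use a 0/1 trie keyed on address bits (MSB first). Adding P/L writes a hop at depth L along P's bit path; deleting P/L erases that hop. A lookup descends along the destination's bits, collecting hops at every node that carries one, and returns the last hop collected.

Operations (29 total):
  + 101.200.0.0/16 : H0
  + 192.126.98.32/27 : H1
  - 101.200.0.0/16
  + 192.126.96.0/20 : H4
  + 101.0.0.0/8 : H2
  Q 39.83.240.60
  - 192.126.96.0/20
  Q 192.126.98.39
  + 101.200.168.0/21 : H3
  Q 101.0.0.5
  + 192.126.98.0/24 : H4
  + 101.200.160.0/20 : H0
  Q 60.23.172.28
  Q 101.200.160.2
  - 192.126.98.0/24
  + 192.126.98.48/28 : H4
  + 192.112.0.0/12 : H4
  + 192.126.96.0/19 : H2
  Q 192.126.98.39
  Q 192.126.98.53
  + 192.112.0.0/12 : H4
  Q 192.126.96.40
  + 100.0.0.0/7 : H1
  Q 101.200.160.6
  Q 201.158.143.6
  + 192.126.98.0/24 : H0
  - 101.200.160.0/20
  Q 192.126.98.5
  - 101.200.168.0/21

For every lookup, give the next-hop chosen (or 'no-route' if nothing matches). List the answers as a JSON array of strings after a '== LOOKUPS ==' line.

Trace:
  + 101.200.0.0/16 (H0) depth=16
  + 192.126.98.32/27 (H1) depth=27
  del 101.200.0.0/16 (clear depth 16)
  + 192.126.96.0/20 (H4) depth=20
  + 101.0.0.0/8 (H2) depth=8
  ? 39.83.240.60  path d0:-→d1:-  best=no-route
  del 192.126.96.0/20 (clear depth 20)
  ? 192.126.98.39  path d0:-→d1:-→d2:-→d3:-→d4:-→d5:-→d6:-→d7:-→d8:-→d9:-→d10:-→d11:-→d12:-→d13:-→d14:-→d15:-→d16:-→d17:-→d18:-→d19:-→d20:-→d21:-→d22:-→d23:-→d24:-→d25:-→d26:-→d27:H1  best=H1
  + 101.200.168.0/21 (H3) depth=21
  ? 101.0.0.5  path d0:-→d1:-→d2:-→d3:-→d4:-→d5:-→d6:-→d7:-→d8:H2  best=H2
  + 192.126.98.0/24 (H4) depth=24
  + 101.200.160.0/20 (H0) depth=20
  ? 60.23.172.28  path d0:-→d1:-  best=no-route
  ? 101.200.160.2  path d0:-→d1:-→d2:-→d3:-→d4:-→d5:-→d6:-→d7:-→d8:H2→d9:-→d10:-→d11:-→d12:-→d13:-→d14:-→d15:-→d16:-→d17:-→d18:-→d19:-→d20:H0  best=H0
  del 192.126.98.0/24 (clear depth 24)
  + 192.126.98.48/28 (H4) depth=28
  + 192.112.0.0/12 (H4) depth=12
  + 192.126.96.0/19 (H2) depth=19
  ? 192.126.98.39  path d0:-→d1:-→d2:-→d3:-→d4:-→d5:-→d6:-→d7:-→d8:-→d9:-→d10:-→d11:-→d12:H4→d13:-→d14:-→d15:-→d16:-→d17:-→d18:-→d19:H2→d20:-→d21:-→d22:-→d23:-→d24:-→d25:-→d26:-→d27:H1  best=H1
  ? 192.126.98.53  path d0:-→d1:-→d2:-→d3:-→d4:-→d5:-→d6:-→d7:-→d8:-→d9:-→d10:-→d11:-→d12:H4→d13:-→d14:-→d15:-→d16:-→d17:-→d18:-→d19:H2→d20:-→d21:-→d22:-→d23:-→d24:-→d25:-→d26:-→d27:H1→d28:H4  best=H4
  + 192.112.0.0/12 (H4) depth=12
  ? 192.126.96.40  path d0:-→d1:-→d2:-→d3:-→d4:-→d5:-→d6:-→d7:-→d8:-→d9:-→d10:-→d11:-→d12:H4→d13:-→d14:-→d15:-→d16:-→d17:-→d18:-→d19:H2→d20:-→d21:-→d22:-  best=H2
  + 100.0.0.0/7 (H1) depth=7
  ? 101.200.160.6  path d0:-→d1:-→d2:-→d3:-→d4:-→d5:-→d6:-→d7:H1→d8:H2→d9:-→d10:-→d11:-→d12:-→d13:-→d14:-→d15:-→d16:-→d17:-→d18:-→d19:-→d20:H0  best=H0
  ? 201.158.143.6  path d0:-→d1:-→d2:-→d3:-→d4:-  best=no-route
  + 192.126.98.0/24 (H0) depth=24
  del 101.200.160.0/20 (clear depth 20)
  ? 192.126.98.5  path d0:-→d1:-→d2:-→d3:-→d4:-→d5:-→d6:-→d7:-→d8:-→d9:-→d10:-→d11:-→d12:H4→d13:-→d14:-→d15:-→d16:-→d17:-→d18:-→d19:H2→d20:-→d21:-→d22:-→d23:-→d24:H0→d25:-→d26:-  best=H0
  del 101.200.168.0/21 (clear depth 21)

== LOOKUPS ==
["no-route","H1","H2","no-route","H0","H1","H4","H2","H0","no-route","H0"]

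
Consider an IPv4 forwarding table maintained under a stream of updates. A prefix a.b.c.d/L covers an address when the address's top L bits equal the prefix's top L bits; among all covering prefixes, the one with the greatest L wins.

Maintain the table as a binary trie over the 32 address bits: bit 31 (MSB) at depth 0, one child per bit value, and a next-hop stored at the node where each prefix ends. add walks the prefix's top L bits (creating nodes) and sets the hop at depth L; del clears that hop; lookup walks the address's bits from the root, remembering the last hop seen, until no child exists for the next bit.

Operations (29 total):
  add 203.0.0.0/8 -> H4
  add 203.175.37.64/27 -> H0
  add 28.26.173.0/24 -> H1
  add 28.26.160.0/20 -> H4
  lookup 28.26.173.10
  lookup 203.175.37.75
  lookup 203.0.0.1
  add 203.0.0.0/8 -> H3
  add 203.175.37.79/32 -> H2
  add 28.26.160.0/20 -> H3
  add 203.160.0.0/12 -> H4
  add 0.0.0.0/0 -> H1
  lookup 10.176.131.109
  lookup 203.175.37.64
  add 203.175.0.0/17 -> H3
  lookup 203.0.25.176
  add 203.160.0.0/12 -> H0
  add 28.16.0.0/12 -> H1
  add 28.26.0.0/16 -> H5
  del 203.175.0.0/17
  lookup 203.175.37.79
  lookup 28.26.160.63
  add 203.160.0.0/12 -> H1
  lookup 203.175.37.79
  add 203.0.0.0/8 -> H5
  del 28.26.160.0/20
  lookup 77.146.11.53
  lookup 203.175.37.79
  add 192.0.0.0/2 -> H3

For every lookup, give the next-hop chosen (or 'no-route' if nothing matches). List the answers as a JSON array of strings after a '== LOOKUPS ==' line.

Trace:
  + 203.0.0.0/8 (H4) depth=8
  + 203.175.37.64/27 (H0) depth=27
  + 28.26.173.0/24 (H1) depth=24
  + 28.26.160.0/20 (H4) depth=20
  lookup 28.26.173.10: bits 000111000001101010101101 walk d0:-→d1:-→d2:-→d3:-→d4:-→d5:-→d6:-→d7:-→d8:-→d9:-→d10:-→d11:-→d12:-→d13:-→d14:-→d15:-→d16:-→d17:-→d18:-→d19:-→d20:H4→d21:-→d22:-→d23:-→d24:H1 -> H1
  lookup 203.175.37.75: bits 110010111010111100100101010 walk d0:-→d1:-→d2:-→d3:-→d4:-→d5:-→d6:-→d7:-→d8:H4→d9:-→d10:-→d11:-→d12:-→d13:-→d14:-→d15:-→d16:-→d17:-→d18:-→d19:-→d20:-→d21:-→d22:-→d23:-→d24:-→d25:-→d26:-→d27:H0 -> H0
  lookup 203.0.0.1: bits 11001011 walk d0:-→d1:-→d2:-→d3:-→d4:-→d5:-→d6:-→d7:-→d8:H4 -> H4
  + 203.0.0.0/8 (H3) depth=8
  + 203.175.37.79/32 (H2) depth=32
  + 28.26.160.0/20 (H3) depth=20
  + 203.160.0.0/12 (H4) depth=12
  + 0.0.0.0/0 (H1) depth=0
  lookup 10.176.131.109: bits 000 walk d0:H1→d1:-→d2:-→d3:- -> H1
  lookup 203.175.37.64: bits 1100101110101111001001010100 walk d0:H1→d1:-→d2:-→d3:-→d4:-→d5:-→d6:-→d7:-→d8:H3→d9:-→d10:-→d11:-→d12:H4→d13:-→d14:-→d15:-→d16:-→d17:-→d18:-→d19:-→d20:-→d21:-→d22:-→d23:-→d24:-→d25:-→d26:-→d27:H0→d28:- -> H0
  + 203.175.0.0/17 (H3) depth=17
  lookup 203.0.25.176: bits 11001011 walk d0:H1→d1:-→d2:-→d3:-→d4:-→d5:-→d6:-→d7:-→d8:H3 -> H3
  + 203.160.0.0/12 (H0) depth=12
  + 28.16.0.0/12 (H1) depth=12
  + 28.26.0.0/16 (H5) depth=16
  del 203.175.0.0/17 (clear depth 17)
  lookup 203.175.37.79: bits 11001011101011110010010101001111 walk d0:H1→d1:-→d2:-→d3:-→d4:-→d5:-→d6:-→d7:-→d8:H3→d9:-→d10:-→d11:-→d12:H0→d13:-→d14:-→d15:-→d16:-→d17:-→d18:-→d19:-→d20:-→d21:-→d22:-→d23:-→d24:-→d25:-→d26:-→d27:H0→d28:-→d29:-→d30:-→d31:-→d32:H2 -> H2
  lookup 28.26.160.63: bits 00011100000110101010 walk d0:H1→d1:-→d2:-→d3:-→d4:-→d5:-→d6:-→d7:-→d8:-→d9:-→d10:-→d11:-→d12:H1→d13:-→d14:-→d15:-→d16:H5→d17:-→d18:-→d19:-→d20:H3 -> H3
  + 203.160.0.0/12 (H1) depth=12
  lookup 203.175.37.79: bits 11001011101011110010010101001111 walk d0:H1→d1:-→d2:-→d3:-→d4:-→d5:-→d6:-→d7:-→d8:H3→d9:-→d10:-→d11:-→d12:H1→d13:-→d14:-→d15:-→d16:-→d17:-→d18:-→d19:-→d20:-→d21:-→d22:-→d23:-→d24:-→d25:-→d26:-→d27:H0→d28:-→d29:-→d30:-→d31:-→d32:H2 -> H2
  + 203.0.0.0/8 (H5) depth=8
  del 28.26.160.0/20 (clear depth 20)
  lookup 77.146.11.53: bits 0 walk d0:H1→d1:- -> H1
  lookup 203.175.37.79: bits 11001011101011110010010101001111 walk d0:H1→d1:-→d2:-→d3:-→d4:-→d5:-→d6:-→d7:-→d8:H5→d9:-→d10:-→d11:-→d12:H1→d13:-→d14:-→d15:-→d16:-→d17:-→d18:-→d19:-→d20:-→d21:-→d22:-→d23:-→d24:-→d25:-→d26:-→d27:H0→d28:-→d29:-→d30:-→d31:-→d32:H2 -> H2
  + 192.0.0.0/2 (H3) depth=2

== LOOKUPS ==
["H1","H0","H4","H1","H0","H3","H2","H3","H2","H1","H2"]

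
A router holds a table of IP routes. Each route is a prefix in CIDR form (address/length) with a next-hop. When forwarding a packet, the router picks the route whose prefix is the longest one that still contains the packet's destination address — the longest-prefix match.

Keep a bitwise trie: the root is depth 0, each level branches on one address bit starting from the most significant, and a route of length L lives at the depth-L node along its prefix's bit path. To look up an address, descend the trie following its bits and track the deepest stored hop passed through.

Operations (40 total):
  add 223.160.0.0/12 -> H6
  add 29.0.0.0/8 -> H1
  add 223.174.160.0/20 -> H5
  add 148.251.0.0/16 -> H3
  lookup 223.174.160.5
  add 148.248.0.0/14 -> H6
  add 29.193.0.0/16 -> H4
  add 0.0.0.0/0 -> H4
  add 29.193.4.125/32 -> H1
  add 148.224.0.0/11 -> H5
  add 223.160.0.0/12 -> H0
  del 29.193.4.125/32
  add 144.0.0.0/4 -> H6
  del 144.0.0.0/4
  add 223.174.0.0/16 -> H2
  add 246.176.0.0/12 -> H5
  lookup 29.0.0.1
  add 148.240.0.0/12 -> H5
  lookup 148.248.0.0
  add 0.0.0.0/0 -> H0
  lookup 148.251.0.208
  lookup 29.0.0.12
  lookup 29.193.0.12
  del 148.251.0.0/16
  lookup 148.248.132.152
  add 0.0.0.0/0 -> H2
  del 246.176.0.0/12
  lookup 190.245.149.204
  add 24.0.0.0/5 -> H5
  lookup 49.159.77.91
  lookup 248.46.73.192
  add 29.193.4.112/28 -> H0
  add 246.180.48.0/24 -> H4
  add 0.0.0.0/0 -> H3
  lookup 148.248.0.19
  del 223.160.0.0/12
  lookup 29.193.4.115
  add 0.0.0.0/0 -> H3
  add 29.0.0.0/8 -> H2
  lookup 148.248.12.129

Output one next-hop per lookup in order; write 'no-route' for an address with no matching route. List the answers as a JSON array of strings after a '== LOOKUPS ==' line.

Trace:
  + 223.160.0.0/12 (H6) depth=12
  + 29.0.0.0/8 (H1) depth=8
  + 223.174.160.0/20 (H5) depth=20
  + 148.251.0.0/16 (H3) depth=16
  lookup 223.174.160.5: bits 11011111101011101010 walk d0:-→d1:-→d2:-→d3:-→d4:-→d5:-→d6:-→d7:-→d8:-→d9:-→d10:-→d11:-→d12:H6→d13:-→d14:-→d15:-→d16:-→d17:-→d18:-→d19:-→d20:H5 -> H5
  + 148.248.0.0/14 (H6) depth=14
  + 29.193.0.0/16 (H4) depth=16
  + 0.0.0.0/0 (H4) depth=0
  + 29.193.4.125/32 (H1) depth=32
  + 148.224.0.0/11 (H5) depth=11
  + 223.160.0.0/12 (H0) depth=12
  del 29.193.4.125/32 (clear depth 32)
  + 144.0.0.0/4 (H6) depth=4
  del 144.0.0.0/4 (clear depth 4)
  + 223.174.0.0/16 (H2) depth=16
  + 246.176.0.0/12 (H5) depth=12
  lookup 29.0.0.1: bits 00011101 walk d0:H4→d1:-→d2:-→d3:-→d4:-→d5:-→d6:-→d7:-→d8:H1 -> H1
  + 148.240.0.0/12 (H5) depth=12
  lookup 148.248.0.0: bits 10010100111110 walk d0:H4→d1:-→d2:-→d3:-→d4:-→d5:-→d6:-→d7:-→d8:-→d9:-→d10:-→d11:H5→d12:H5→d13:-→d14:H6 -> H6
  + 0.0.0.0/0 (H0) depth=0
  lookup 148.251.0.208: bits 1001010011111011 walk d0:H0→d1:-→d2:-→d3:-→d4:-→d5:-→d6:-→d7:-→d8:-→d9:-→d10:-→d11:H5→d12:H5→d13:-→d14:H6→d15:-→d16:H3 -> H3
  lookup 29.0.0.12: bits 00011101 walk d0:H0→d1:-→d2:-→d3:-→d4:-→d5:-→d6:-→d7:-→d8:H1 -> H1
  lookup 29.193.0.12: bits 000111011100000100000 walk d0:H0→d1:-→d2:-→d3:-→d4:-→d5:-→d6:-→d7:-→d8:H1→d9:-→d10:-→d11:-→d12:-→d13:-→d14:-→d15:-→d16:H4→d17:-→d18:-→d19:-→d20:-→d21:- -> H4
  del 148.251.0.0/16 (clear depth 16)
  lookup 148.248.132.152: bits 10010100111110 walk d0:H0→d1:-→d2:-→d3:-→d4:-→d5:-→d6:-→d7:-→d8:-→d9:-→d10:-→d11:H5→d12:H5→d13:-→d14:H6 -> H6
  + 0.0.0.0/0 (H2) depth=0
  del 246.176.0.0/12 (clear depth 12)
  lookup 190.245.149.204: bits 10 walk d0:H2→d1:-→d2:- -> H2
  + 24.0.0.0/5 (H5) depth=5
  lookup 49.159.77.91: bits 00 walk d0:H2→d1:-→d2:- -> H2
  lookup 248.46.73.192: bits 1111 walk d0:H2→d1:-→d2:-→d3:-→d4:- -> H2
  + 29.193.4.112/28 (H0) depth=28
  + 246.180.48.0/24 (H4) depth=24
  + 0.0.0.0/0 (H3) depth=0
  lookup 148.248.0.19: bits 10010100111110 walk d0:H3→d1:-→d2:-→d3:-→d4:-→d5:-→d6:-→d7:-→d8:-→d9:-→d10:-→d11:H5→d12:H5→d13:-→d14:H6 -> H6
  del 223.160.0.0/12 (clear depth 12)
  lookup 29.193.4.115: bits 0001110111000001000001000111 walk d0:H3→d1:-→d2:-→d3:-→d4:-→d5:H5→d6:-→d7:-→d8:H1→d9:-→d10:-→d11:-→d12:-→d13:-→d14:-→d15:-→d16:H4→d17:-→d18:-→d19:-→d20:-→d21:-→d22:-→d23:-→d24:-→d25:-→d26:-→d27:-→d28:H0 -> H0
  + 0.0.0.0/0 (H3) depth=0
  + 29.0.0.0/8 (H2) depth=8
  lookup 148.248.12.129: bits 10010100111110 walk d0:H3→d1:-→d2:-→d3:-→d4:-→d5:-→d6:-→d7:-→d8:-→d9:-→d10:-→d11:H5→d12:H5→d13:-→d14:H6 -> H6

== LOOKUPS ==
["H5","H1","H6","H3","H1","H4","H6","H2","H2","H2","H6","H0","H6"]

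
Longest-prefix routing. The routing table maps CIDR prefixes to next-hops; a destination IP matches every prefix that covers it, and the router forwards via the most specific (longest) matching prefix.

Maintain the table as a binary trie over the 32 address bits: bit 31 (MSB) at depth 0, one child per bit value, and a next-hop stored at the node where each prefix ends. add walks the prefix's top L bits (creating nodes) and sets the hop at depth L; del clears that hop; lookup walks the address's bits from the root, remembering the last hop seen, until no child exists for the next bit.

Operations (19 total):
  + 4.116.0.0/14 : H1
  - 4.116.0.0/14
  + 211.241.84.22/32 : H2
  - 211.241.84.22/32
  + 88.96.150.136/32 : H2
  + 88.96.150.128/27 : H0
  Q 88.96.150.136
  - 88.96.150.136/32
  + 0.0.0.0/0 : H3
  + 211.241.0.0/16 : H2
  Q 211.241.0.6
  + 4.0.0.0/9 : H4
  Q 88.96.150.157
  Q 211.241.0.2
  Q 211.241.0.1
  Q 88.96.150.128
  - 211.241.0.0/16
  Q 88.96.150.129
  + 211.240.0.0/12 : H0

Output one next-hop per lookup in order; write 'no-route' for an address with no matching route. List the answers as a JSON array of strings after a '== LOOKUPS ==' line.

Apply in order:
  add 4.116.0.0/14 -> H1 at depth 14
  del 4.116.0.0/14 (clear depth 14)
  add 211.241.84.22/32 -> H2 at depth 32
  del 211.241.84.22/32 (clear depth 32)
  add 88.96.150.136/32 -> H2 at depth 32
  add 88.96.150.128/27 -> H0 at depth 27
  Q 88.96.150.136: descend 01011000011000001001011010001000 ; hops seen [H0,H2] ; pick H2
  del 88.96.150.136/32 (clear depth 32)
  add 0.0.0.0/0 -> H3 at depth 0
  add 211.241.0.0/16 -> H2 at depth 16
  Q 211.241.0.6: descend 11010011111100010 ; hops seen [H3,H2] ; pick H2
  add 4.0.0.0/9 -> H4 at depth 9
  Q 88.96.150.157: descend 010110000110000010010110100 ; hops seen [H3,H0] ; pick H0
  Q 211.241.0.2: descend 11010011111100010 ; hops seen [H3,H2] ; pick H2
  Q 211.241.0.1: descend 11010011111100010 ; hops seen [H3,H2] ; pick H2
  Q 88.96.150.128: descend 0101100001100000100101101000 ; hops seen [H3,H0] ; pick H0
  del 211.241.0.0/16 (clear depth 16)
  Q 88.96.150.129: descend 0101100001100000100101101000 ; hops seen [H3,H0] ; pick H0
  add 211.240.0.0/12 -> H0 at depth 12

== LOOKUPS ==
["H2","H2","H0","H2","H2","H0","H0"]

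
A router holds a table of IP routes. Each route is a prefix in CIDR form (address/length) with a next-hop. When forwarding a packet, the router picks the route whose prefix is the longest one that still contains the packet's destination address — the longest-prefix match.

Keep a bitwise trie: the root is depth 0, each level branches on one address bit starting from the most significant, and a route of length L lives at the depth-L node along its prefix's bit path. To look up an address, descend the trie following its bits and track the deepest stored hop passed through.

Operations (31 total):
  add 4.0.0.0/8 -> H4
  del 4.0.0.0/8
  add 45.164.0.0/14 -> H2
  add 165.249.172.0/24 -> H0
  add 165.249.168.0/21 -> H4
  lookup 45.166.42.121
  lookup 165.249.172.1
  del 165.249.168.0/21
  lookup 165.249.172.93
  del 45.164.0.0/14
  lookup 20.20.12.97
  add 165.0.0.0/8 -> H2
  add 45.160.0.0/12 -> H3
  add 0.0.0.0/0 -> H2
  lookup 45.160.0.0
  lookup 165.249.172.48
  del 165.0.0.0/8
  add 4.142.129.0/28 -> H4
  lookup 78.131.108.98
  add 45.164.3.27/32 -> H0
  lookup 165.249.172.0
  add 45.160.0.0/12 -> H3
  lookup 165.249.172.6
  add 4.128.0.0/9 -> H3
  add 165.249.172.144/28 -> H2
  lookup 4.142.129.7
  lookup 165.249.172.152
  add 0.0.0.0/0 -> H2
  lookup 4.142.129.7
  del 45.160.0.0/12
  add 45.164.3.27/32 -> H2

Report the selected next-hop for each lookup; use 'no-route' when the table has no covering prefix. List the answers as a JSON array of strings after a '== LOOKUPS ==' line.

Trace:
  add 4.0.0.0/8 -> H4 at depth 8
  - 4.0.0.0/8 clear@8
  add 45.164.0.0/14 -> H2 at depth 14
  add 165.249.172.0/24 -> H0 at depth 24
  add 165.249.168.0/21 -> H4 at depth 21
  ? 45.166.42.121  path d0:-→d1:-→d2:-→d3:-→d4:-→d5:-→d6:-→d7:-→d8:-→d9:-→d10:-→d11:-→d12:-→d13:-→d14:H2  best=H2
  ? 165.249.172.1  path d0:-→d1:-→d2:-→d3:-→d4:-→d5:-→d6:-→d7:-→d8:-→d9:-→d10:-→d11:-→d12:-→d13:-→d14:-→d15:-→d16:-→d17:-→d18:-→d19:-→d20:-→d21:H4→d22:-→d23:-→d24:H0  best=H0
  - 165.249.168.0/21 clear@21
  ? 165.249.172.93  path d0:-→d1:-→d2:-→d3:-→d4:-→d5:-→d6:-→d7:-→d8:-→d9:-→d10:-→d11:-→d12:-→d13:-→d14:-→d15:-→d16:-→d17:-→d18:-→d19:-→d20:-→d21:-→d22:-→d23:-→d24:H0  best=H0
  - 45.164.0.0/14 clear@14
  ? 20.20.12.97  path d0:-→d1:-→d2:-→d3:-  best=no-route
  add 165.0.0.0/8 -> H2 at depth 8
  add 45.160.0.0/12 -> H3 at depth 12
  add 0.0.0.0/0 -> H2 at depth 0
  ? 45.160.0.0  path d0:H2→d1:-→d2:-→d3:-→d4:-→d5:-→d6:-→d7:-→d8:-→d9:-→d10:-→d11:-→d12:H3→d13:-  best=H3
  ? 165.249.172.48  path d0:H2→d1:-→d2:-→d3:-→d4:-→d5:-→d6:-→d7:-→d8:H2→d9:-→d10:-→d11:-→d12:-→d13:-→d14:-→d15:-→d16:-→d17:-→d18:-→d19:-→d20:-→d21:-→d22:-→d23:-→d24:H0  best=H0
  - 165.0.0.0/8 clear@8
  add 4.142.129.0/28 -> H4 at depth 28
  ? 78.131.108.98  path d0:H2→d1:-  best=H2
  add 45.164.3.27/32 -> H0 at depth 32
  ? 165.249.172.0  path d0:H2→d1:-→d2:-→d3:-→d4:-→d5:-→d6:-→d7:-→d8:-→d9:-→d10:-→d11:-→d12:-→d13:-→d14:-→d15:-→d16:-→d17:-→d18:-→d19:-→d20:-→d21:-→d22:-→d23:-→d24:H0  best=H0
  add 45.160.0.0/12 -> H3 at depth 12
  ? 165.249.172.6  path d0:H2→d1:-→d2:-→d3:-→d4:-→d5:-→d6:-→d7:-→d8:-→d9:-→d10:-→d11:-→d12:-→d13:-→d14:-→d15:-→d16:-→d17:-→d18:-→d19:-→d20:-→d21:-→d22:-→d23:-→d24:H0  best=H0
  add 4.128.0.0/9 -> H3 at depth 9
  add 165.249.172.144/28 -> H2 at depth 28
  ? 4.142.129.7  path d0:H2→d1:-→d2:-→d3:-→d4:-→d5:-→d6:-→d7:-→d8:-→d9:H3→d10:-→d11:-→d12:-→d13:-→d14:-→d15:-→d16:-→d17:-→d18:-→d19:-→d20:-→d21:-→d22:-→d23:-→d24:-→d25:-→d26:-→d27:-→d28:H4  best=H4
  ? 165.249.172.152  path d0:H2→d1:-→d2:-→d3:-→d4:-→d5:-→d6:-→d7:-→d8:-→d9:-→d10:-→d11:-→d12:-→d13:-→d14:-→d15:-→d16:-→d17:-→d18:-→d19:-→d20:-→d21:-→d22:-→d23:-→d24:H0→d25:-→d26:-→d27:-→d28:H2  best=H2
  add 0.0.0.0/0 -> H2 at depth 0
  ? 4.142.129.7  path d0:H2→d1:-→d2:-→d3:-→d4:-→d5:-→d6:-→d7:-→d8:-→d9:H3→d10:-→d11:-→d12:-→d13:-→d14:-→d15:-→d16:-→d17:-→d18:-→d19:-→d20:-→d21:-→d22:-→d23:-→d24:-→d25:-→d26:-→d27:-→d28:H4  best=H4
  - 45.160.0.0/12 clear@12
  add 45.164.3.27/32 -> H2 at depth 32

== LOOKUPS ==
["H2","H0","H0","no-route","H3","H0","H2","H0","H0","H4","H2","H4"]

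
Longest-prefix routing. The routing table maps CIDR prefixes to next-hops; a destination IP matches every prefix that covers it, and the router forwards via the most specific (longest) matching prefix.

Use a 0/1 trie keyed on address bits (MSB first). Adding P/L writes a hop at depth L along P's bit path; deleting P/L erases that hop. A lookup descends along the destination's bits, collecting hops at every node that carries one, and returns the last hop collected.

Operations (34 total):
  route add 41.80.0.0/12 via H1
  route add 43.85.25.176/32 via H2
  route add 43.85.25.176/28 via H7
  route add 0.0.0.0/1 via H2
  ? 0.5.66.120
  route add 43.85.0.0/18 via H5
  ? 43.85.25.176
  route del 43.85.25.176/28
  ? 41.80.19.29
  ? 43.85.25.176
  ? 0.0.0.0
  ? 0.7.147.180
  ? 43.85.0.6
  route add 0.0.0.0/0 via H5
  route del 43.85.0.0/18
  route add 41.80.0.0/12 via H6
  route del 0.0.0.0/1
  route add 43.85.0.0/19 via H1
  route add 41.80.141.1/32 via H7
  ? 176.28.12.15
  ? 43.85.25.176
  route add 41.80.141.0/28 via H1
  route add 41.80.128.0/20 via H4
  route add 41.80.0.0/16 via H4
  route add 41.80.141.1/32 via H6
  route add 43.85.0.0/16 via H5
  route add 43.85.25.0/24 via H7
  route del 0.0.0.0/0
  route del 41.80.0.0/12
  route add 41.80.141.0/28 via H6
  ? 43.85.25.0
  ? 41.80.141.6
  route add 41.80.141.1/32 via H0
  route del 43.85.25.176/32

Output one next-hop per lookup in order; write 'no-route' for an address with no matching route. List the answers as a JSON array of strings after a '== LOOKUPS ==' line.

Process each operation:
  + 41.80.0.0/12 (H1) depth=12
  + 43.85.25.176/32 (H2) depth=32
  + 43.85.25.176/28 (H7) depth=28
  + 0.0.0.0/1 (H2) depth=1
  Q 0.5.66.120: descend 00 ; hops seen [H2] ; pick H2
  + 43.85.0.0/18 (H5) depth=18
  Q 43.85.25.176: descend 00101011010101010001100110110000 ; hops seen [H2,H5,H7,H2] ; pick H2
  del 43.85.25.176/28 (clear depth 28)
  Q 41.80.19.29: descend 001010010101 ; hops seen [H2,H1] ; pick H1
  Q 43.85.25.176: descend 00101011010101010001100110110000 ; hops seen [H2,H5,H2] ; pick H2
  Q 0.0.0.0: descend 00 ; hops seen [H2] ; pick H2
  Q 0.7.147.180: descend 00 ; hops seen [H2] ; pick H2
  Q 43.85.0.6: descend 0010101101010101000 ; hops seen [H2,H5] ; pick H5
  + 0.0.0.0/0 (H5) depth=0
  del 43.85.0.0/18 (clear depth 18)
  + 41.80.0.0/12 (H6) depth=12
  del 0.0.0.0/1 (clear depth 1)
  + 43.85.0.0/19 (H1) depth=19
  + 41.80.141.1/32 (H7) depth=32
  Q 176.28.12.15: descend ε ; hops seen [H5] ; pick H5
  Q 43.85.25.176: descend 00101011010101010001100110110000 ; hops seen [H5,H1,H2] ; pick H2
  + 41.80.141.0/28 (H1) depth=28
  + 41.80.128.0/20 (H4) depth=20
  + 41.80.0.0/16 (H4) depth=16
  + 41.80.141.1/32 (H6) depth=32
  + 43.85.0.0/16 (H5) depth=16
  + 43.85.25.0/24 (H7) depth=24
  del 0.0.0.0/0 (clear depth 0)
  del 41.80.0.0/12 (clear depth 12)
  + 41.80.141.0/28 (H6) depth=28
  Q 43.85.25.0: descend 001010110101010100011001 ; hops seen [H5,H1,H7] ; pick H7
  Q 41.80.141.6: descend 00101001010100001000110100000 ; hops seen [H4,H4,H6] ; pick H6
  + 41.80.141.1/32 (H0) depth=32
  del 43.85.25.176/32 (clear depth 32)

== LOOKUPS ==
["H2","H2","H1","H2","H2","H2","H5","H5","H2","H7","H6"]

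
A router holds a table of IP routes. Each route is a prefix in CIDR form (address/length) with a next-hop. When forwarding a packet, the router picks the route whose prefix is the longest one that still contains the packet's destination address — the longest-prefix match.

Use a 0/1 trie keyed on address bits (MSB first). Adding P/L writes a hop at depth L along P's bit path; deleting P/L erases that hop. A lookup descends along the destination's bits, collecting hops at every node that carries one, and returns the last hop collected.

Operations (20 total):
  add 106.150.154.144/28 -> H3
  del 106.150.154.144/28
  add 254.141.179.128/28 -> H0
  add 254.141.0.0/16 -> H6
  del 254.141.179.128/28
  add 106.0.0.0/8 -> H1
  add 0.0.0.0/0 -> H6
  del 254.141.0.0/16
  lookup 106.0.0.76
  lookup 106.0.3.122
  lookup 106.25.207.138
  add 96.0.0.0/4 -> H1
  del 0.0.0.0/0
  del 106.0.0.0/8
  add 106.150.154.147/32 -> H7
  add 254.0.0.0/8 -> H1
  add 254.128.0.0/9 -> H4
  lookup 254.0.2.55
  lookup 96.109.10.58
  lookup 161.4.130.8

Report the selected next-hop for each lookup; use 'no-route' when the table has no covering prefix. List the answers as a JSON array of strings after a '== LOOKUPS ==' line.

Trace:
  + 106.150.154.144/28 (H3) depth=28
  - 106.150.154.144/28 clear@28
  + 254.141.179.128/28 (H0) depth=28
  + 254.141.0.0/16 (H6) depth=16
  - 254.141.179.128/28 clear@28
  + 106.0.0.0/8 (H1) depth=8
  + 0.0.0.0/0 (H6) depth=0
  - 254.141.0.0/16 clear@16
  lookup 106.0.0.76: bits 01101010 walk d0:H6→d1:-→d2:-→d3:-→d4:-→d5:-→d6:-→d7:-→d8:H1 -> H1
  lookup 106.0.3.122: bits 01101010 walk d0:H6→d1:-→d2:-→d3:-→d4:-→d5:-→d6:-→d7:-→d8:H1 -> H1
  lookup 106.25.207.138: bits 01101010 walk d0:H6→d1:-→d2:-→d3:-→d4:-→d5:-→d6:-→d7:-→d8:H1 -> H1
  + 96.0.0.0/4 (H1) depth=4
  - 0.0.0.0/0 clear@0
  - 106.0.0.0/8 clear@8
  + 106.150.154.147/32 (H7) depth=32
  + 254.0.0.0/8 (H1) depth=8
  + 254.128.0.0/9 (H4) depth=9
  lookup 254.0.2.55: bits 11111110 walk d0:-→d1:-→d2:-→d3:-→d4:-→d5:-→d6:-→d7:-→d8:H1 -> H1
  lookup 96.109.10.58: bits 0110 walk d0:-→d1:-→d2:-→d3:-→d4:H1 -> H1
  lookup 161.4.130.8: bits 1 walk d0:-→d1:- -> no-route

== LOOKUPS ==
["H1","H1","H1","H1","H1","no-route"]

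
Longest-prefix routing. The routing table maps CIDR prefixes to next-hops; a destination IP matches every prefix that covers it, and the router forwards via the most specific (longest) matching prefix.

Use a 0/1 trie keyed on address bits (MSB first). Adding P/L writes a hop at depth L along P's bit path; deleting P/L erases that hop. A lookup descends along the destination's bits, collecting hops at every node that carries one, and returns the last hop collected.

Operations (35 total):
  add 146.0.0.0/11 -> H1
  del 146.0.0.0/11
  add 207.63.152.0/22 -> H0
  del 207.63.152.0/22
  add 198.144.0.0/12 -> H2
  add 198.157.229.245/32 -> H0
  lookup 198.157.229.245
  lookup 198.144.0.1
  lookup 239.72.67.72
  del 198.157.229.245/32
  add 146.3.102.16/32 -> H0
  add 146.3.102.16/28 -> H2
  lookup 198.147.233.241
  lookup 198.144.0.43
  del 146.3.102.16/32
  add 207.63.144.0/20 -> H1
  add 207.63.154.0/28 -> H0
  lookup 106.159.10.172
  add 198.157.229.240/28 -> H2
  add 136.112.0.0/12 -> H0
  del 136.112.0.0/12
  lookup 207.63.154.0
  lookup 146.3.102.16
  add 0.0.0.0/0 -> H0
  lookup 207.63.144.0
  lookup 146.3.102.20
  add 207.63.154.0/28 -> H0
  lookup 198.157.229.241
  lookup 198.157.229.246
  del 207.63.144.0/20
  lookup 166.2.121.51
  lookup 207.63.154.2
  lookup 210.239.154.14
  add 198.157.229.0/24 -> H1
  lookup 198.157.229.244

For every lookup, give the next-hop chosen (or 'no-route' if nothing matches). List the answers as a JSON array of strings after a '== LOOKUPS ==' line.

Apply in order:
  add 146.0.0.0/11 -> H1 at depth 11
  del 146.0.0.0/11 (clear depth 11)
  add 207.63.152.0/22 -> H0 at depth 22
  del 207.63.152.0/22 (clear depth 22)
  add 198.144.0.0/12 -> H2 at depth 12
  add 198.157.229.245/32 -> H0 at depth 32
  lookup 198.157.229.245: bits 11000110100111011110010111110101 walk d0:-→d1:-→d2:-→d3:-→d4:-→d5:-→d6:-→d7:-→d8:-→d9:-→d10:-→d11:-→d12:H2→d13:-→d14:-→d15:-→d16:-→d17:-→d18:-→d19:-→d20:-→d21:-→d22:-→d23:-→d24:-→d25:-→d26:-→d27:-→d28:-→d29:-→d30:-→d31:-→d32:H0 -> H0
  lookup 198.144.0.1: bits 110001101001 walk d0:-→d1:-→d2:-→d3:-→d4:-→d5:-→d6:-→d7:-→d8:-→d9:-→d10:-→d11:-→d12:H2 -> H2
  lookup 239.72.67.72: bits 11 walk d0:-→d1:-→d2:- -> no-route
  del 198.157.229.245/32 (clear depth 32)
  add 146.3.102.16/32 -> H0 at depth 32
  add 146.3.102.16/28 -> H2 at depth 28
  lookup 198.147.233.241: bits 110001101001 walk d0:-→d1:-→d2:-→d3:-→d4:-→d5:-→d6:-→d7:-→d8:-→d9:-→d10:-→d11:-→d12:H2 -> H2
  lookup 198.144.0.43: bits 110001101001 walk d0:-→d1:-→d2:-→d3:-→d4:-→d5:-→d6:-→d7:-→d8:-→d9:-→d10:-→d11:-→d12:H2 -> H2
  del 146.3.102.16/32 (clear depth 32)
  add 207.63.144.0/20 -> H1 at depth 20
  add 207.63.154.0/28 -> H0 at depth 28
  lookup 106.159.10.172: bits ε walk d0:- -> no-route
  add 198.157.229.240/28 -> H2 at depth 28
  add 136.112.0.0/12 -> H0 at depth 12
  del 136.112.0.0/12 (clear depth 12)
  lookup 207.63.154.0: bits 1100111100111111100110100000 walk d0:-→d1:-→d2:-→d3:-→d4:-→d5:-→d6:-→d7:-→d8:-→d9:-→d10:-→d11:-→d12:-→d13:-→d14:-→d15:-→d16:-→d17:-→d18:-→d19:-→d20:H1→d21:-→d22:-→d23:-→d24:-→d25:-→d26:-→d27:-→d28:H0 -> H0
  lookup 146.3.102.16: bits 10010010000000110110011000010000 walk d0:-→d1:-→d2:-→d3:-→d4:-→d5:-→d6:-→d7:-→d8:-→d9:-→d10:-→d11:-→d12:-→d13:-→d14:-→d15:-→d16:-→d17:-→d18:-→d19:-→d20:-→d21:-→d22:-→d23:-→d24:-→d25:-→d26:-→d27:-→d28:H2→d29:-→d30:-→d31:-→d32:- -> H2
  add 0.0.0.0/0 -> H0 at depth 0
  lookup 207.63.144.0: bits 11001111001111111001 walk d0:H0→d1:-→d2:-→d3:-→d4:-→d5:-→d6:-→d7:-→d8:-→d9:-→d10:-→d11:-→d12:-→d13:-→d14:-→d15:-→d16:-→d17:-→d18:-→d19:-→d20:H1 -> H1
  lookup 146.3.102.20: bits 10010010000000110110011000010 walk d0:H0→d1:-→d2:-→d3:-→d4:-→d5:-→d6:-→d7:-→d8:-→d9:-→d10:-→d11:-→d12:-→d13:-→d14:-→d15:-→d16:-→d17:-→d18:-→d19:-→d20:-→d21:-→d22:-→d23:-→d24:-→d25:-→d26:-→d27:-→d28:H2→d29:- -> H2
  add 207.63.154.0/28 -> H0 at depth 28
  lookup 198.157.229.241: bits 11000110100111011110010111110 walk d0:H0→d1:-→d2:-→d3:-→d4:-→d5:-→d6:-→d7:-→d8:-→d9:-→d10:-→d11:-→d12:H2→d13:-→d14:-→d15:-→d16:-→d17:-→d18:-→d19:-→d20:-→d21:-→d22:-→d23:-→d24:-→d25:-→d26:-→d27:-→d28:H2→d29:- -> H2
  lookup 198.157.229.246: bits 110001101001110111100101111101 walk d0:H0→d1:-→d2:-→d3:-→d4:-→d5:-→d6:-→d7:-→d8:-→d9:-→d10:-→d11:-→d12:H2→d13:-→d14:-→d15:-→d16:-→d17:-→d18:-→d19:-→d20:-→d21:-→d22:-→d23:-→d24:-→d25:-→d26:-→d27:-→d28:H2→d29:-→d30:- -> H2
  del 207.63.144.0/20 (clear depth 20)
  lookup 166.2.121.51: bits 10 walk d0:H0→d1:-→d2:- -> H0
  lookup 207.63.154.2: bits 1100111100111111100110100000 walk d0:H0→d1:-→d2:-→d3:-→d4:-→d5:-→d6:-→d7:-→d8:-→d9:-→d10:-→d11:-→d12:-→d13:-→d14:-→d15:-→d16:-→d17:-→d18:-→d19:-→d20:-→d21:-→d22:-→d23:-→d24:-→d25:-→d26:-→d27:-→d28:H0 -> H0
  lookup 210.239.154.14: bits 110 walk d0:H0→d1:-→d2:-→d3:- -> H0
  add 198.157.229.0/24 -> H1 at depth 24
  lookup 198.157.229.244: bits 1100011010011101111001011111010 walk d0:H0→d1:-→d2:-→d3:-→d4:-→d5:-→d6:-→d7:-→d8:-→d9:-→d10:-→d11:-→d12:H2→d13:-→d14:-→d15:-→d16:-→d17:-→d18:-→d19:-→d20:-→d21:-→d22:-→d23:-→d24:H1→d25:-→d26:-→d27:-→d28:H2→d29:-→d30:-→d31:- -> H2

== LOOKUPS ==
["H0","H2","no-route","H2","H2","no-route","H0","H2","H1","H2","H2","H2","H0","H0","H0","H2"]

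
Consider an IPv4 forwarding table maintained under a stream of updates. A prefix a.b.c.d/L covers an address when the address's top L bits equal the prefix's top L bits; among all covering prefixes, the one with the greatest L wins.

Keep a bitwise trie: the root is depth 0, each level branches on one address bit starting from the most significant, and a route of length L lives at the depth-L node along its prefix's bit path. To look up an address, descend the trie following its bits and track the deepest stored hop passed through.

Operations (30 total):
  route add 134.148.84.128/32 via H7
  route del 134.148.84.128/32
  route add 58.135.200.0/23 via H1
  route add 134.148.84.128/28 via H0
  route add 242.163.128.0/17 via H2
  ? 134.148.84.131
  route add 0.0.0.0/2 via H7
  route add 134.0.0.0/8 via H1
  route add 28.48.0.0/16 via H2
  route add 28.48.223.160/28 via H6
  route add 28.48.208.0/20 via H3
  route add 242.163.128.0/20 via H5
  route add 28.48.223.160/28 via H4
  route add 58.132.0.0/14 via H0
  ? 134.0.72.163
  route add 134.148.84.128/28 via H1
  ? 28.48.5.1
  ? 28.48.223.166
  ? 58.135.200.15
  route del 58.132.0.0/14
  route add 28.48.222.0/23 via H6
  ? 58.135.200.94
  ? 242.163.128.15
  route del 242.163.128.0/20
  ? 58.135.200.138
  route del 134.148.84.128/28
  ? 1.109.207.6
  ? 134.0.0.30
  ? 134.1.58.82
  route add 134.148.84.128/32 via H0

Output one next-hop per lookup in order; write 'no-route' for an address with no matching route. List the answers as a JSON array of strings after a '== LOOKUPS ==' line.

Trace:
  add 134.148.84.128/32 -> H7 at depth 32
  del 134.148.84.128/32 (clear depth 32)
  add 58.135.200.0/23 -> H1 at depth 23
  add 134.148.84.128/28 -> H0 at depth 28
  add 242.163.128.0/17 -> H2 at depth 17
  lookup 134.148.84.131: bits 100001101001010001010100100000 walk d0:-→d1:-→d2:-→d3:-→d4:-→d5:-→d6:-→d7:-→d8:-→d9:-→d10:-→d11:-→d12:-→d13:-→d14:-→d15:-→d16:-→d17:-→d18:-→d19:-→d20:-→d21:-→d22:-→d23:-→d24:-→d25:-→d26:-→d27:-→d28:H0→d29:-→d30:- -> H0
  add 0.0.0.0/2 -> H7 at depth 2
  add 134.0.0.0/8 -> H1 at depth 8
  add 28.48.0.0/16 -> H2 at depth 16
  add 28.48.223.160/28 -> H6 at depth 28
  add 28.48.208.0/20 -> H3 at depth 20
  add 242.163.128.0/20 -> H5 at depth 20
  add 28.48.223.160/28 -> H4 at depth 28
  add 58.132.0.0/14 -> H0 at depth 14
  lookup 134.0.72.163: bits 10000110 walk d0:-→d1:-→d2:-→d3:-→d4:-→d5:-→d6:-→d7:-→d8:H1 -> H1
  add 134.148.84.128/28 -> H1 at depth 28
  lookup 28.48.5.1: bits 0001110000110000 walk d0:-→d1:-→d2:H7→d3:-→d4:-→d5:-→d6:-→d7:-→d8:-→d9:-→d10:-→d11:-→d12:-→d13:-→d14:-→d15:-→d16:H2 -> H2
  lookup 28.48.223.166: bits 0001110000110000110111111010 walk d0:-→d1:-→d2:H7→d3:-→d4:-→d5:-→d6:-→d7:-→d8:-→d9:-→d10:-→d11:-→d12:-→d13:-→d14:-→d15:-→d16:H2→d17:-→d18:-→d19:-→d20:H3→d21:-→d22:-→d23:-→d24:-→d25:-→d26:-→d27:-→d28:H4 -> H4
  lookup 58.135.200.15: bits 00111010100001111100100 walk d0:-→d1:-→d2:H7→d3:-→d4:-→d5:-→d6:-→d7:-→d8:-→d9:-→d10:-→d11:-→d12:-→d13:-→d14:H0→d15:-→d16:-→d17:-→d18:-→d19:-→d20:-→d21:-→d22:-→d23:H1 -> H1
  del 58.132.0.0/14 (clear depth 14)
  add 28.48.222.0/23 -> H6 at depth 23
  lookup 58.135.200.94: bits 00111010100001111100100 walk d0:-→d1:-→d2:H7→d3:-→d4:-→d5:-→d6:-→d7:-→d8:-→d9:-→d10:-→d11:-→d12:-→d13:-→d14:-→d15:-→d16:-→d17:-→d18:-→d19:-→d20:-→d21:-→d22:-→d23:H1 -> H1
  lookup 242.163.128.15: bits 11110010101000111000 walk d0:-→d1:-→d2:-→d3:-→d4:-→d5:-→d6:-→d7:-→d8:-→d9:-→d10:-→d11:-→d12:-→d13:-→d14:-→d15:-→d16:-→d17:H2→d18:-→d19:-→d20:H5 -> H5
  del 242.163.128.0/20 (clear depth 20)
  lookup 58.135.200.138: bits 00111010100001111100100 walk d0:-→d1:-→d2:H7→d3:-→d4:-→d5:-→d6:-→d7:-→d8:-→d9:-→d10:-→d11:-→d12:-→d13:-→d14:-→d15:-→d16:-→d17:-→d18:-→d19:-→d20:-→d21:-→d22:-→d23:H1 -> H1
  del 134.148.84.128/28 (clear depth 28)
  lookup 1.109.207.6: bits 000 walk d0:-→d1:-→d2:H7→d3:- -> H7
  lookup 134.0.0.30: bits 10000110 walk d0:-→d1:-→d2:-→d3:-→d4:-→d5:-→d6:-→d7:-→d8:H1 -> H1
  lookup 134.1.58.82: bits 10000110 walk d0:-→d1:-→d2:-→d3:-→d4:-→d5:-→d6:-→d7:-→d8:H1 -> H1
  add 134.148.84.128/32 -> H0 at depth 32

== LOOKUPS ==
["H0","H1","H2","H4","H1","H1","H5","H1","H7","H1","H1"]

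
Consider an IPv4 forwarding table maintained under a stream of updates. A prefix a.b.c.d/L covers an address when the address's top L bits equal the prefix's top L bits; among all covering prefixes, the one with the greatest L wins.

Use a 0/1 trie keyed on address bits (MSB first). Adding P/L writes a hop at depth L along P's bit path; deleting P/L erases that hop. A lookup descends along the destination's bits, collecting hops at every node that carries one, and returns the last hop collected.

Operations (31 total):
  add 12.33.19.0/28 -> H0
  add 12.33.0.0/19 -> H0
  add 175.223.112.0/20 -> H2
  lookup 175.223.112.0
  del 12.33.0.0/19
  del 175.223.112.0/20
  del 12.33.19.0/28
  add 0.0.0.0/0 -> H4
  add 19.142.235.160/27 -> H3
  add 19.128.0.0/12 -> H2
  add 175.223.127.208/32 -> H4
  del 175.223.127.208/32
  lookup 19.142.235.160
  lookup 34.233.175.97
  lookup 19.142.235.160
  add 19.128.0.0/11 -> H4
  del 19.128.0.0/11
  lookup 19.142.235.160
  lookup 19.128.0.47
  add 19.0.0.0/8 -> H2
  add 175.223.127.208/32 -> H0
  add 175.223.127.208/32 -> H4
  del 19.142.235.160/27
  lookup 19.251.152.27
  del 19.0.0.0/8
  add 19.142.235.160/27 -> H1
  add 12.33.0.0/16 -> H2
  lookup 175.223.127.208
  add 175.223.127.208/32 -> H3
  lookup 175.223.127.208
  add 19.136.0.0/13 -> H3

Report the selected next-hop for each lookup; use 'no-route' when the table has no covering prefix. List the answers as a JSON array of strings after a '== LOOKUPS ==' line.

Process each operation:
  add 12.33.19.0/28 -> H0 at depth 28
  add 12.33.0.0/19 -> H0 at depth 19
  add 175.223.112.0/20 -> H2 at depth 20
  Q 175.223.112.0: descend 10101111110111110111 ; hops seen [H2] ; pick H2
  del 12.33.0.0/19 (clear depth 19)
  del 175.223.112.0/20 (clear depth 20)
  del 12.33.19.0/28 (clear depth 28)
  add 0.0.0.0/0 -> H4 at depth 0
  add 19.142.235.160/27 -> H3 at depth 27
  add 19.128.0.0/12 -> H2 at depth 12
  add 175.223.127.208/32 -> H4 at depth 32
  del 175.223.127.208/32 (clear depth 32)
  Q 19.142.235.160: descend 000100111000111011101011101 ; hops seen [H4,H2,H3] ; pick H3
  Q 34.233.175.97: descend 00 ; hops seen [H4] ; pick H4
  Q 19.142.235.160: descend 000100111000111011101011101 ; hops seen [H4,H2,H3] ; pick H3
  add 19.128.0.0/11 -> H4 at depth 11
  del 19.128.0.0/11 (clear depth 11)
  Q 19.142.235.160: descend 000100111000111011101011101 ; hops seen [H4,H2,H3] ; pick H3
  Q 19.128.0.47: descend 000100111000 ; hops seen [H4,H2] ; pick H2
  add 19.0.0.0/8 -> H2 at depth 8
  add 175.223.127.208/32 -> H0 at depth 32
  add 175.223.127.208/32 -> H4 at depth 32
  del 19.142.235.160/27 (clear depth 27)
  Q 19.251.152.27: descend 000100111 ; hops seen [H4,H2] ; pick H2
  del 19.0.0.0/8 (clear depth 8)
  add 19.142.235.160/27 -> H1 at depth 27
  add 12.33.0.0/16 -> H2 at depth 16
  Q 175.223.127.208: descend 10101111110111110111111111010000 ; hops seen [H4,H4] ; pick H4
  add 175.223.127.208/32 -> H3 at depth 32
  Q 175.223.127.208: descend 10101111110111110111111111010000 ; hops seen [H4,H3] ; pick H3
  add 19.136.0.0/13 -> H3 at depth 13

== LOOKUPS ==
["H2","H3","H4","H3","H3","H2","H2","H4","H3"]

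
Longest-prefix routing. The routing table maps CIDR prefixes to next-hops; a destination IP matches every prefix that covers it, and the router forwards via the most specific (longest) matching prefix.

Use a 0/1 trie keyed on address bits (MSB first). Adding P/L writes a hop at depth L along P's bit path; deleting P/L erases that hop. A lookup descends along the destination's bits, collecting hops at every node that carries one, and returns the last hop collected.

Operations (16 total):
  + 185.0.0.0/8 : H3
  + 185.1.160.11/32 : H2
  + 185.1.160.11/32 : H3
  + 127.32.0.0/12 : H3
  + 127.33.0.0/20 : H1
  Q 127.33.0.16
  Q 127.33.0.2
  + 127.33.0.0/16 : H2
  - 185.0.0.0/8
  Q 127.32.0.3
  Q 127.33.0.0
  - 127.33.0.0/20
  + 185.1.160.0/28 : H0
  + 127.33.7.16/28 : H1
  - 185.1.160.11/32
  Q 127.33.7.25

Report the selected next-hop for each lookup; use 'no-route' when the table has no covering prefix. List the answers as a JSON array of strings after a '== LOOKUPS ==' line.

Process each operation:
  + 185.0.0.0/8 (H3) depth=8
  + 185.1.160.11/32 (H2) depth=32
  + 185.1.160.11/32 (H3) depth=32
  + 127.32.0.0/12 (H3) depth=12
  + 127.33.0.0/20 (H1) depth=20
  Q 127.33.0.16: descend 01111111001000010000 ; hops seen [H3,H1] ; pick H1
  Q 127.33.0.2: descend 01111111001000010000 ; hops seen [H3,H1] ; pick H1
  + 127.33.0.0/16 (H2) depth=16
  del 185.0.0.0/8 (clear depth 8)
  Q 127.32.0.3: descend 011111110010000 ; hops seen [H3] ; pick H3
  Q 127.33.0.0: descend 01111111001000010000 ; hops seen [H3,H2,H1] ; pick H1
  del 127.33.0.0/20 (clear depth 20)
  + 185.1.160.0/28 (H0) depth=28
  + 127.33.7.16/28 (H1) depth=28
  del 185.1.160.11/32 (clear depth 32)
  Q 127.33.7.25: descend 0111111100100001000001110001 ; hops seen [H3,H2,H1] ; pick H1

== LOOKUPS ==
["H1","H1","H3","H1","H1"]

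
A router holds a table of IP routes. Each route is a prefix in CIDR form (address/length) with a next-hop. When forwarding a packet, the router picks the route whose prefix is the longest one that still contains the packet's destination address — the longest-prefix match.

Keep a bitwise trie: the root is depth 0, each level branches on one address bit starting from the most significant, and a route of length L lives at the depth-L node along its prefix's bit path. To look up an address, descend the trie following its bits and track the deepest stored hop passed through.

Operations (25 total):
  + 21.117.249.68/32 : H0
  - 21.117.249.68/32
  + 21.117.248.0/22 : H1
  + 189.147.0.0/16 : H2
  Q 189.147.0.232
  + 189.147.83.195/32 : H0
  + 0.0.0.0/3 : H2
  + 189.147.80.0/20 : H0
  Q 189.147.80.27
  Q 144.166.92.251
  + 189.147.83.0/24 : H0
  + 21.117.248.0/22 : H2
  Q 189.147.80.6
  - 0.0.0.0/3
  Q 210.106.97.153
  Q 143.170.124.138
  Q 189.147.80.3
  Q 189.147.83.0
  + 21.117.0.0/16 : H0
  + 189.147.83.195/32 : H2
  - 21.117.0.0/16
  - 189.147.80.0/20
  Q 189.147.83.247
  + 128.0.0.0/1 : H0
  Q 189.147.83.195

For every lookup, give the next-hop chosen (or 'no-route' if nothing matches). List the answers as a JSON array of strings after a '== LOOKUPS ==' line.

Apply in order:
  + 21.117.249.68/32 (H0) depth=32
  del 21.117.249.68/32 (clear depth 32)
  + 21.117.248.0/22 (H1) depth=22
  + 189.147.0.0/16 (H2) depth=16
  Q 189.147.0.232: descend 1011110110010011 ; hops seen [H2] ; pick H2
  + 189.147.83.195/32 (H0) depth=32
  + 0.0.0.0/3 (H2) depth=3
  + 189.147.80.0/20 (H0) depth=20
  Q 189.147.80.27: descend 1011110110010011010100 ; hops seen [H2,H0] ; pick H0
  Q 144.166.92.251: descend 10 ; hops seen [∅] ; pick no-route
  + 189.147.83.0/24 (H0) depth=24
  + 21.117.248.0/22 (H2) depth=22
  Q 189.147.80.6: descend 1011110110010011010100 ; hops seen [H2,H0] ; pick H0
  del 0.0.0.0/3 (clear depth 3)
  Q 210.106.97.153: descend 1 ; hops seen [∅] ; pick no-route
  Q 143.170.124.138: descend 10 ; hops seen [∅] ; pick no-route
  Q 189.147.80.3: descend 1011110110010011010100 ; hops seen [H2,H0] ; pick H0
  Q 189.147.83.0: descend 101111011001001101010011 ; hops seen [H2,H0,H0] ; pick H0
  + 21.117.0.0/16 (H0) depth=16
  + 189.147.83.195/32 (H2) depth=32
  del 21.117.0.0/16 (clear depth 16)
  del 189.147.80.0/20 (clear depth 20)
  Q 189.147.83.247: descend 10111101100100110101001111 ; hops seen [H2,H0] ; pick H0
  + 128.0.0.0/1 (H0) depth=1
  Q 189.147.83.195: descend 10111101100100110101001111000011 ; hops seen [H0,H2,H0,H2] ; pick H2

== LOOKUPS ==
["H2","H0","no-route","H0","no-route","no-route","H0","H0","H0","H2"]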